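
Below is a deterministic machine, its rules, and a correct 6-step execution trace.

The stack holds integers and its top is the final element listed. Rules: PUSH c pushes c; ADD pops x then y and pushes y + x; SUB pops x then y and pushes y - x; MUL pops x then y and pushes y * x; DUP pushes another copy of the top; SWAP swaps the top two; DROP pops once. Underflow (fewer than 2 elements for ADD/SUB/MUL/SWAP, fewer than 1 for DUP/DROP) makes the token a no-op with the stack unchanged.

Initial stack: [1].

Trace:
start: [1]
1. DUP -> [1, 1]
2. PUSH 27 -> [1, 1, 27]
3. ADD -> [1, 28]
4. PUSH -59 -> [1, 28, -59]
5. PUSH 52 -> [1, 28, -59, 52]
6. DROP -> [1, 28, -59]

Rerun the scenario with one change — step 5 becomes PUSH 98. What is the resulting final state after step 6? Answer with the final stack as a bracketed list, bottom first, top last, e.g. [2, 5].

[1, 28, -59]

(re-executing from step 5 with the substitution; state before step 5: [1, 28, -59])
5. PUSH 98 -> [1, 28, -59, 98]
6. DROP -> [1, 28, -59]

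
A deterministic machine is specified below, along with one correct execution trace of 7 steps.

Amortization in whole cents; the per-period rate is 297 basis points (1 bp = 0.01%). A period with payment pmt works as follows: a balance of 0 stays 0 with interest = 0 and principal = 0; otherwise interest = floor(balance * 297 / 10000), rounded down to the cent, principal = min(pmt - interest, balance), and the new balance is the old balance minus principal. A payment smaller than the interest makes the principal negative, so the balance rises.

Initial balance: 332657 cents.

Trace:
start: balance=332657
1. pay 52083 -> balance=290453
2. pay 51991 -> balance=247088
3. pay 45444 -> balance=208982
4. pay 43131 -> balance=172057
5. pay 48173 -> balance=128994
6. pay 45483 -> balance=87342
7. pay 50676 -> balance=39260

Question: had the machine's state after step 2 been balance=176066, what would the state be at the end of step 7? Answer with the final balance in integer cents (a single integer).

0

state after step 2 := balance=176066
3. pay 45444 -> balance=135851
4. pay 43131 -> balance=96754
5. pay 48173 -> balance=51454
6. pay 45483 -> balance=7499
7. pay 50676 -> balance=0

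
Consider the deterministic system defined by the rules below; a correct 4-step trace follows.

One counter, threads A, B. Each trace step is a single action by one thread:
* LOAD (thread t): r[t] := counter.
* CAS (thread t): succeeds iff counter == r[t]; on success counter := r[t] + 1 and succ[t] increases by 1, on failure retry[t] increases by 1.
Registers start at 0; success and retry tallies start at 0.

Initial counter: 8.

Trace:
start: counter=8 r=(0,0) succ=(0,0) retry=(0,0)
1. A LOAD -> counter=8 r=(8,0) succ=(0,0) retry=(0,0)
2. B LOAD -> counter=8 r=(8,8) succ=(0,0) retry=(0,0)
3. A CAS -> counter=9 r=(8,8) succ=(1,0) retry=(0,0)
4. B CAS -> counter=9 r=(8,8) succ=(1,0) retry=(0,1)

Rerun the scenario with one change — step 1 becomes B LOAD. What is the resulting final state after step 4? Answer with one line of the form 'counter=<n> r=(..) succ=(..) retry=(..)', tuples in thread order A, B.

(re-executing from step 1 with the substitution; state before step 1: counter=8 r=(0,0) succ=(0,0) retry=(0,0))
1. B LOAD -> counter=8 r=(0,8) succ=(0,0) retry=(0,0)
2. B LOAD -> counter=8 r=(0,8) succ=(0,0) retry=(0,0)
3. A CAS -> counter=8 r=(0,8) succ=(0,0) retry=(1,0)
4. B CAS -> counter=9 r=(0,8) succ=(0,1) retry=(1,0)

counter=9 r=(0,8) succ=(0,1) retry=(1,0)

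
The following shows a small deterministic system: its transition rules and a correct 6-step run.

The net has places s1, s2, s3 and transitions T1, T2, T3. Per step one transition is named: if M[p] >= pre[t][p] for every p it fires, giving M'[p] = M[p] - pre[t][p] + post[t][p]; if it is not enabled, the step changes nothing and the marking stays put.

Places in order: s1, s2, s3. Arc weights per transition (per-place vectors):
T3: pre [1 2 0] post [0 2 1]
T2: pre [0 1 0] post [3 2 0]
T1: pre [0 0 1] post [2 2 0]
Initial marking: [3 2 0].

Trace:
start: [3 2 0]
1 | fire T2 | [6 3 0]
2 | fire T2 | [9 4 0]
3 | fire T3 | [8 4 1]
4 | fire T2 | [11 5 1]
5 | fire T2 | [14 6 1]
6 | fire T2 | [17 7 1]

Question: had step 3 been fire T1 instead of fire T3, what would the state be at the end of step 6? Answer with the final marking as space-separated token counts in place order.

18 7 0

(re-executing from step 3 with the substitution; state before step 3: [9 4 0])
3 | fire T1 | [9 4 0]
4 | fire T2 | [12 5 0]
5 | fire T2 | [15 6 0]
6 | fire T2 | [18 7 0]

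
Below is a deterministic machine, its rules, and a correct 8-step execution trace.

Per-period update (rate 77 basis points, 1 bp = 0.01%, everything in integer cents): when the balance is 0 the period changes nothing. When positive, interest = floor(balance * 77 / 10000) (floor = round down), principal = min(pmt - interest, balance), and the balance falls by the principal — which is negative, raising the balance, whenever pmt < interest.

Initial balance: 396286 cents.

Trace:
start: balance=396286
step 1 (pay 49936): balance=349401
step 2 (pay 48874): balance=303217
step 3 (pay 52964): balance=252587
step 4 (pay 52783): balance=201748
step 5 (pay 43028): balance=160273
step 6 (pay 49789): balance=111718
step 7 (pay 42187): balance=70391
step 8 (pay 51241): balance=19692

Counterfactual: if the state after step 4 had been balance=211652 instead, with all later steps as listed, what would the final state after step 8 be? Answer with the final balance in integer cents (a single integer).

state after step 4 := balance=211652
step 5 (pay 43028): balance=170253
step 6 (pay 49789): balance=121774
step 7 (pay 42187): balance=80524
step 8 (pay 51241): balance=29903

29903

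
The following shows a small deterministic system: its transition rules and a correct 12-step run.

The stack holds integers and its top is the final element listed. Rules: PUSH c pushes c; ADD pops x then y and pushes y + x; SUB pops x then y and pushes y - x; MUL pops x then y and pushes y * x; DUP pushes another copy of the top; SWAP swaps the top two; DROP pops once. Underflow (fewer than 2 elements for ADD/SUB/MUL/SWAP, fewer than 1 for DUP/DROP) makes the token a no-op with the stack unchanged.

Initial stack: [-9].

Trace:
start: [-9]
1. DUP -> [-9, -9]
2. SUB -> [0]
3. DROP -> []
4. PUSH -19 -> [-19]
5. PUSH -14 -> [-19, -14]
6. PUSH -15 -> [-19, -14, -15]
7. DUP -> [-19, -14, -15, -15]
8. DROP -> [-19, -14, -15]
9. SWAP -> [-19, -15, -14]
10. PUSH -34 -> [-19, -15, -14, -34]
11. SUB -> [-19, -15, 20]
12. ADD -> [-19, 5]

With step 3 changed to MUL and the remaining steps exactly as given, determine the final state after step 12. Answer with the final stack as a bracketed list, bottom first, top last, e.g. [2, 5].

[0, -19, 5]

(re-executing from step 3 with the substitution; state before step 3: [0])
3. MUL -> [0]
4. PUSH -19 -> [0, -19]
5. PUSH -14 -> [0, -19, -14]
6. PUSH -15 -> [0, -19, -14, -15]
7. DUP -> [0, -19, -14, -15, -15]
8. DROP -> [0, -19, -14, -15]
9. SWAP -> [0, -19, -15, -14]
10. PUSH -34 -> [0, -19, -15, -14, -34]
11. SUB -> [0, -19, -15, 20]
12. ADD -> [0, -19, 5]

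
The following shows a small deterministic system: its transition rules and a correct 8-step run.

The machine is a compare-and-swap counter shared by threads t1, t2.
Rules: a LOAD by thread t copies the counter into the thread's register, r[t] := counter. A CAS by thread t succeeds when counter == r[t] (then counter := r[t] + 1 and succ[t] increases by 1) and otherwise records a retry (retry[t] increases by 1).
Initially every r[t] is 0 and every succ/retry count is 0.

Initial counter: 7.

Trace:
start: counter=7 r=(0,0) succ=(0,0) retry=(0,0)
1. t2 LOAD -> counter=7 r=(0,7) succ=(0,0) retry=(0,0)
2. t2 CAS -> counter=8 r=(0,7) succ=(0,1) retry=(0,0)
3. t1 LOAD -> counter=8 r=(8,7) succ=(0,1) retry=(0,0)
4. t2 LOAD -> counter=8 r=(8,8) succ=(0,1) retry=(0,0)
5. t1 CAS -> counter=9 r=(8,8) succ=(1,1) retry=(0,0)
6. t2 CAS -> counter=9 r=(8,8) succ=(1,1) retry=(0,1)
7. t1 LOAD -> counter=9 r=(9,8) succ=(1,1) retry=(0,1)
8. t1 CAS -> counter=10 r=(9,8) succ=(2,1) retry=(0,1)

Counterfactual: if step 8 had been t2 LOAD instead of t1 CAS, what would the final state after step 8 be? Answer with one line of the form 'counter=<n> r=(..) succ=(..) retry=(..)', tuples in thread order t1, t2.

(re-executing from step 8 with the substitution; state before step 8: counter=9 r=(9,8) succ=(1,1) retry=(0,1))
8. t2 LOAD -> counter=9 r=(9,9) succ=(1,1) retry=(0,1)

counter=9 r=(9,9) succ=(1,1) retry=(0,1)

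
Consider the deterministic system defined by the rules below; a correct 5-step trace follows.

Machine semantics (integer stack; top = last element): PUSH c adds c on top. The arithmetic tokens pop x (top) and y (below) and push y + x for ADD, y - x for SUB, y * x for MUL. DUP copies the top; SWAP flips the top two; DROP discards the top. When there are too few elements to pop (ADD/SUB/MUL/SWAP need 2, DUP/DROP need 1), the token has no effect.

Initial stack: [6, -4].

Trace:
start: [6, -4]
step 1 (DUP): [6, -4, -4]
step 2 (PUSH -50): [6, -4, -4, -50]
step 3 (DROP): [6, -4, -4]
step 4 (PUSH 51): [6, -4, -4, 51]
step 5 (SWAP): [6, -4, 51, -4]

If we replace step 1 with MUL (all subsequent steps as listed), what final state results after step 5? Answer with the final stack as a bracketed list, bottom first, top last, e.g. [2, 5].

(re-executing from step 1 with the substitution; state before step 1: [6, -4])
step 1 (MUL): [-24]
step 2 (PUSH -50): [-24, -50]
step 3 (DROP): [-24]
step 4 (PUSH 51): [-24, 51]
step 5 (SWAP): [51, -24]

[51, -24]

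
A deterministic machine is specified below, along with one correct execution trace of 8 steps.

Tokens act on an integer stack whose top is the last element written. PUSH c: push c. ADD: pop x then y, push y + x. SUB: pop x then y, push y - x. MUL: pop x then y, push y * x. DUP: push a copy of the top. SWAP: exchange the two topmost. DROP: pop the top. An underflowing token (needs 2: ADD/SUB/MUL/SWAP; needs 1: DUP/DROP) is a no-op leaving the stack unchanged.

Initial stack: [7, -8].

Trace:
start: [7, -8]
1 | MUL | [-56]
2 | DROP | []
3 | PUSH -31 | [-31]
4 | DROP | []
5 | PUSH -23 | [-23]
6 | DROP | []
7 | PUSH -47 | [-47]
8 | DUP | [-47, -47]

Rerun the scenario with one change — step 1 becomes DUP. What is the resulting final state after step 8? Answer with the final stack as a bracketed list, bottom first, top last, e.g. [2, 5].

(re-executing from step 1 with the substitution; state before step 1: [7, -8])
1 | DUP | [7, -8, -8]
2 | DROP | [7, -8]
3 | PUSH -31 | [7, -8, -31]
4 | DROP | [7, -8]
5 | PUSH -23 | [7, -8, -23]
6 | DROP | [7, -8]
7 | PUSH -47 | [7, -8, -47]
8 | DUP | [7, -8, -47, -47]

[7, -8, -47, -47]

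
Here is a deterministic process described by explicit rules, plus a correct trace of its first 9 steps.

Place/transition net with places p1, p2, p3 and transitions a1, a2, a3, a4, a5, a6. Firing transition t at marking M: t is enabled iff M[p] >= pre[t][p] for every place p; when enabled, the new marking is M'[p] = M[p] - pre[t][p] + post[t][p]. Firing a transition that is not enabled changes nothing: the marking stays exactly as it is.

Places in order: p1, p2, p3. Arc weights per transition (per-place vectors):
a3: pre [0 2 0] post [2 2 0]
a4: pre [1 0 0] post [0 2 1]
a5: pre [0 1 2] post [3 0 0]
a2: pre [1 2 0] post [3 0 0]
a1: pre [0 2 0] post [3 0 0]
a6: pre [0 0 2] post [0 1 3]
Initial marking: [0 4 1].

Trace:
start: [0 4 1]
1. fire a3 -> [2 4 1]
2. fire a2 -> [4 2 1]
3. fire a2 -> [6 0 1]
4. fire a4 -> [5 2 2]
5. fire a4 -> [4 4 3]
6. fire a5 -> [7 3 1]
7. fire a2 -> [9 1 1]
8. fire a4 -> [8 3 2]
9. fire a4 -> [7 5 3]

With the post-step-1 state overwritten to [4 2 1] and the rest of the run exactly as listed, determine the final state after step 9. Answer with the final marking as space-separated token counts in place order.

7 5 3

state after step 1 := [4 2 1]
2. fire a2 -> [6 0 1]
3. fire a2 -> [6 0 1]
4. fire a4 -> [5 2 2]
5. fire a4 -> [4 4 3]
6. fire a5 -> [7 3 1]
7. fire a2 -> [9 1 1]
8. fire a4 -> [8 3 2]
9. fire a4 -> [7 5 3]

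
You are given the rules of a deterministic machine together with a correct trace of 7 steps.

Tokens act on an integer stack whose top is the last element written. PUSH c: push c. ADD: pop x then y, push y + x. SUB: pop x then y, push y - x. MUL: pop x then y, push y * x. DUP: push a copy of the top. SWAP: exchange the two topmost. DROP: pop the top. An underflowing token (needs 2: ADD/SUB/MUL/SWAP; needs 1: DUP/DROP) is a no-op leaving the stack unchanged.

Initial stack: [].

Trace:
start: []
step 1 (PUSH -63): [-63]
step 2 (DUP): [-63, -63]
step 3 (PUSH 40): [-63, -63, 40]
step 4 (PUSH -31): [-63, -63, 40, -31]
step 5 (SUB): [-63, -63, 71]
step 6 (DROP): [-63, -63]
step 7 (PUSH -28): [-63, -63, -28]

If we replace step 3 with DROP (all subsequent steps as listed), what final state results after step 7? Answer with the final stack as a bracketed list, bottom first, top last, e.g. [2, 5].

(re-executing from step 3 with the substitution; state before step 3: [-63, -63])
step 3 (DROP): [-63]
step 4 (PUSH -31): [-63, -31]
step 5 (SUB): [-32]
step 6 (DROP): []
step 7 (PUSH -28): [-28]

[-28]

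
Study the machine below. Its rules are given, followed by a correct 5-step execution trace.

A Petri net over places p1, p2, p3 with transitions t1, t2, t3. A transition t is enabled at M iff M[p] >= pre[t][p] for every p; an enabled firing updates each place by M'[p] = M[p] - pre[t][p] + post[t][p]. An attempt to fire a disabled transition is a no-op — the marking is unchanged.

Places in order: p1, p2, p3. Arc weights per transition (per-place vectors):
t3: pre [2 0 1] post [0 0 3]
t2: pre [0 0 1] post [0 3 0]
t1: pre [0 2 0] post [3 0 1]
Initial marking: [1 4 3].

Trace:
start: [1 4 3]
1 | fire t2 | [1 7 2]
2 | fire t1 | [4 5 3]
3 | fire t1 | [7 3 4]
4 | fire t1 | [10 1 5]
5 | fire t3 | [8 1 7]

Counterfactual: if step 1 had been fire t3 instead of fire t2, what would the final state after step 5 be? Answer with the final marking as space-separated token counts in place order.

(re-executing from step 1 with the substitution; state before step 1: [1 4 3])
1 | fire t3 | [1 4 3]
2 | fire t1 | [4 2 4]
3 | fire t1 | [7 0 5]
4 | fire t1 | [7 0 5]
5 | fire t3 | [5 0 7]

5 0 7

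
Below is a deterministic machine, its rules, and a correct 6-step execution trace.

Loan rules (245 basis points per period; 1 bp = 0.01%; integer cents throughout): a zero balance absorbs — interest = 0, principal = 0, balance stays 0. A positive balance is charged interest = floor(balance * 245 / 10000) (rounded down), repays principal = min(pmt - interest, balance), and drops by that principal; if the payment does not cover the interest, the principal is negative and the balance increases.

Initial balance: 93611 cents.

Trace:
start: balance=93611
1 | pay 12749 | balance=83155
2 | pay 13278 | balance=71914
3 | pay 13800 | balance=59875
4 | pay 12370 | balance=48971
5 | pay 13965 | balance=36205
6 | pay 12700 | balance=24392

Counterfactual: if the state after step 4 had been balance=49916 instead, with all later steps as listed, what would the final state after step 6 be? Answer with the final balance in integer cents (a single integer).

25383

state after step 4 := balance=49916
5 | pay 13965 | balance=37173
6 | pay 12700 | balance=25383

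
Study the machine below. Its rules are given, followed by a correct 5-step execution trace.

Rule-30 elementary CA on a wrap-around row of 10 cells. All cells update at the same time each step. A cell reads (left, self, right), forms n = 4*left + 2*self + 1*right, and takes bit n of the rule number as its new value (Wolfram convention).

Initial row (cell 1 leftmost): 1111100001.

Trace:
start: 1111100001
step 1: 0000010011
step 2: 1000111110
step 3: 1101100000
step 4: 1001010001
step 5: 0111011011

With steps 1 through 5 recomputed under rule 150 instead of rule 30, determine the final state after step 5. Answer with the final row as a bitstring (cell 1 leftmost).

1001000000

(re-executing steps 1..5 under rule 150; state before step 1: 1111100001)
step 1: 1111010010
step 2: 0110011110
step 3: 1001101101
step 4: 0110000000
step 5: 1001000000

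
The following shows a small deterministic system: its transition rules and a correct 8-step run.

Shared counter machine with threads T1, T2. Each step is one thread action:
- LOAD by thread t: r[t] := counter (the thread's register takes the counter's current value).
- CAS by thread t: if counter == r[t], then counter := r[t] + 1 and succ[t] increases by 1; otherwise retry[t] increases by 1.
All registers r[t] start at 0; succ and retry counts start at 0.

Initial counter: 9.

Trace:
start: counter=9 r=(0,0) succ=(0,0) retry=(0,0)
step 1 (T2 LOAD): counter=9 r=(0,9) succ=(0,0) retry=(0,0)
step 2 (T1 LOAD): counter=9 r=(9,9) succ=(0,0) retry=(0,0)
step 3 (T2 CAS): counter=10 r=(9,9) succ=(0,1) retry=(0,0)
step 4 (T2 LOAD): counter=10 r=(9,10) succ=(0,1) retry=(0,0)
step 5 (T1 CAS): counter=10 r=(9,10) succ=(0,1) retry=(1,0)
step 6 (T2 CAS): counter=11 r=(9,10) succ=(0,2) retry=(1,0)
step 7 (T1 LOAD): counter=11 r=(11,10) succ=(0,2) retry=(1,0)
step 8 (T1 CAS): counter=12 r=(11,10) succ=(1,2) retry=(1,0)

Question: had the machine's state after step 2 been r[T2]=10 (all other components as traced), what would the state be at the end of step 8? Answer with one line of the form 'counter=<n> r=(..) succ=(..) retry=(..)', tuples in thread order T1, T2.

state after step 2 := counter=9 r=(9,10) succ=(0,0) retry=(0,0)
step 3 (T2 CAS): counter=9 r=(9,10) succ=(0,0) retry=(0,1)
step 4 (T2 LOAD): counter=9 r=(9,9) succ=(0,0) retry=(0,1)
step 5 (T1 CAS): counter=10 r=(9,9) succ=(1,0) retry=(0,1)
step 6 (T2 CAS): counter=10 r=(9,9) succ=(1,0) retry=(0,2)
step 7 (T1 LOAD): counter=10 r=(10,9) succ=(1,0) retry=(0,2)
step 8 (T1 CAS): counter=11 r=(10,9) succ=(2,0) retry=(0,2)

counter=11 r=(10,9) succ=(2,0) retry=(0,2)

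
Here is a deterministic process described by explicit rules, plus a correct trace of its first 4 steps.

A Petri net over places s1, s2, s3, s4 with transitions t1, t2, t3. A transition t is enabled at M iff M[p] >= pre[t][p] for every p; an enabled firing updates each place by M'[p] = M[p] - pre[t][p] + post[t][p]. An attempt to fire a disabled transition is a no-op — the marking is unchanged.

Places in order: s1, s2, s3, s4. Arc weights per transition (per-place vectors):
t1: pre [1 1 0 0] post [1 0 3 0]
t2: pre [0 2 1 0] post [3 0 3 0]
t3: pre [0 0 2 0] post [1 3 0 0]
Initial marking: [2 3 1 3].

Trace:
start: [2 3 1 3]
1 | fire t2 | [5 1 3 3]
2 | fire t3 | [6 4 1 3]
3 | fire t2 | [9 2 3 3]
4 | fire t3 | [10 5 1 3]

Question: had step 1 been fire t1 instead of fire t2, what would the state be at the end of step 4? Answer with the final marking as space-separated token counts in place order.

7 6 2 3

(re-executing from step 1 with the substitution; state before step 1: [2 3 1 3])
1 | fire t1 | [2 2 4 3]
2 | fire t3 | [3 5 2 3]
3 | fire t2 | [6 3 4 3]
4 | fire t3 | [7 6 2 3]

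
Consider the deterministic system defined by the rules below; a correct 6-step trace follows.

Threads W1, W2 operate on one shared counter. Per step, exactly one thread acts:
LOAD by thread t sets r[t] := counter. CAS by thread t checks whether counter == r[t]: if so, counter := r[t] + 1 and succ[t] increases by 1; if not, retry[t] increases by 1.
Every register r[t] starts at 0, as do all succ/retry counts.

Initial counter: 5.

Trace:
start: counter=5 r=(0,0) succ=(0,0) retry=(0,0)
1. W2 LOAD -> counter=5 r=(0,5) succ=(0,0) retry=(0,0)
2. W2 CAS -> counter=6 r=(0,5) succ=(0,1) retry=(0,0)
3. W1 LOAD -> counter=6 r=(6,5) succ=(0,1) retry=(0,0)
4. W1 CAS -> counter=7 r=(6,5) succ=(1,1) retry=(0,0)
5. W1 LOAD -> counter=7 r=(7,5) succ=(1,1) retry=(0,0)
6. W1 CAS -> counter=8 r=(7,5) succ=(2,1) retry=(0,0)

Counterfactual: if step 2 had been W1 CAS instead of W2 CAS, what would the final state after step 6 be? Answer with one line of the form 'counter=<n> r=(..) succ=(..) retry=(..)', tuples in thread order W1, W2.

counter=7 r=(6,5) succ=(2,0) retry=(1,0)

(re-executing from step 2 with the substitution; state before step 2: counter=5 r=(0,5) succ=(0,0) retry=(0,0))
2. W1 CAS -> counter=5 r=(0,5) succ=(0,0) retry=(1,0)
3. W1 LOAD -> counter=5 r=(5,5) succ=(0,0) retry=(1,0)
4. W1 CAS -> counter=6 r=(5,5) succ=(1,0) retry=(1,0)
5. W1 LOAD -> counter=6 r=(6,5) succ=(1,0) retry=(1,0)
6. W1 CAS -> counter=7 r=(6,5) succ=(2,0) retry=(1,0)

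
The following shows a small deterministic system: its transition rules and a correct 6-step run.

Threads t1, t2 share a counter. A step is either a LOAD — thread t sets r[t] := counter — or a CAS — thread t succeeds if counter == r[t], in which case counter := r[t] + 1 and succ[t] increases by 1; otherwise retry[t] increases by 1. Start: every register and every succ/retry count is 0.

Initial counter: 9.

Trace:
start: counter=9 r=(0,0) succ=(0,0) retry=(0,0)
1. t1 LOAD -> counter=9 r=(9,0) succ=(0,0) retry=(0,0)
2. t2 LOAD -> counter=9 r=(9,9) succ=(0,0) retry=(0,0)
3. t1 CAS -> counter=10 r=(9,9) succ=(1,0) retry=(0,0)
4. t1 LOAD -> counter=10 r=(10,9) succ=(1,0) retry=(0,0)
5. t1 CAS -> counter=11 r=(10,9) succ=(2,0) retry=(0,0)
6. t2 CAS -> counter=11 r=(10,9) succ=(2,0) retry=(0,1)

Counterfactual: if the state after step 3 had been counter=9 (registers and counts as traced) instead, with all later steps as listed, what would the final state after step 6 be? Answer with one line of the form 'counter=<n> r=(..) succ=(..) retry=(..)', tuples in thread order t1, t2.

state after step 3 := counter=9 r=(9,9) succ=(1,0) retry=(0,0)
4. t1 LOAD -> counter=9 r=(9,9) succ=(1,0) retry=(0,0)
5. t1 CAS -> counter=10 r=(9,9) succ=(2,0) retry=(0,0)
6. t2 CAS -> counter=10 r=(9,9) succ=(2,0) retry=(0,1)

counter=10 r=(9,9) succ=(2,0) retry=(0,1)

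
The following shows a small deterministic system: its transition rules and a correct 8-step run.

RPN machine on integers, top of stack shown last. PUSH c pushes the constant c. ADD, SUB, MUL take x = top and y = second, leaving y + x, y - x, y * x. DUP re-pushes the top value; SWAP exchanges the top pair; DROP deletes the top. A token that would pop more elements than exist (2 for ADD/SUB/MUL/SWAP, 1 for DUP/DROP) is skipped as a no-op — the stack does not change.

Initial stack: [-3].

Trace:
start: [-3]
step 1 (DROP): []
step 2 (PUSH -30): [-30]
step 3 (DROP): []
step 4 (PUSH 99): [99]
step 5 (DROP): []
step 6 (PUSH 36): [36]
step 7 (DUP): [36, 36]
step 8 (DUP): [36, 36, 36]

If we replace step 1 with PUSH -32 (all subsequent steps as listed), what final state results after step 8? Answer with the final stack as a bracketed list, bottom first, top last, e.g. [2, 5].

(re-executing from step 1 with the substitution; state before step 1: [-3])
step 1 (PUSH -32): [-3, -32]
step 2 (PUSH -30): [-3, -32, -30]
step 3 (DROP): [-3, -32]
step 4 (PUSH 99): [-3, -32, 99]
step 5 (DROP): [-3, -32]
step 6 (PUSH 36): [-3, -32, 36]
step 7 (DUP): [-3, -32, 36, 36]
step 8 (DUP): [-3, -32, 36, 36, 36]

[-3, -32, 36, 36, 36]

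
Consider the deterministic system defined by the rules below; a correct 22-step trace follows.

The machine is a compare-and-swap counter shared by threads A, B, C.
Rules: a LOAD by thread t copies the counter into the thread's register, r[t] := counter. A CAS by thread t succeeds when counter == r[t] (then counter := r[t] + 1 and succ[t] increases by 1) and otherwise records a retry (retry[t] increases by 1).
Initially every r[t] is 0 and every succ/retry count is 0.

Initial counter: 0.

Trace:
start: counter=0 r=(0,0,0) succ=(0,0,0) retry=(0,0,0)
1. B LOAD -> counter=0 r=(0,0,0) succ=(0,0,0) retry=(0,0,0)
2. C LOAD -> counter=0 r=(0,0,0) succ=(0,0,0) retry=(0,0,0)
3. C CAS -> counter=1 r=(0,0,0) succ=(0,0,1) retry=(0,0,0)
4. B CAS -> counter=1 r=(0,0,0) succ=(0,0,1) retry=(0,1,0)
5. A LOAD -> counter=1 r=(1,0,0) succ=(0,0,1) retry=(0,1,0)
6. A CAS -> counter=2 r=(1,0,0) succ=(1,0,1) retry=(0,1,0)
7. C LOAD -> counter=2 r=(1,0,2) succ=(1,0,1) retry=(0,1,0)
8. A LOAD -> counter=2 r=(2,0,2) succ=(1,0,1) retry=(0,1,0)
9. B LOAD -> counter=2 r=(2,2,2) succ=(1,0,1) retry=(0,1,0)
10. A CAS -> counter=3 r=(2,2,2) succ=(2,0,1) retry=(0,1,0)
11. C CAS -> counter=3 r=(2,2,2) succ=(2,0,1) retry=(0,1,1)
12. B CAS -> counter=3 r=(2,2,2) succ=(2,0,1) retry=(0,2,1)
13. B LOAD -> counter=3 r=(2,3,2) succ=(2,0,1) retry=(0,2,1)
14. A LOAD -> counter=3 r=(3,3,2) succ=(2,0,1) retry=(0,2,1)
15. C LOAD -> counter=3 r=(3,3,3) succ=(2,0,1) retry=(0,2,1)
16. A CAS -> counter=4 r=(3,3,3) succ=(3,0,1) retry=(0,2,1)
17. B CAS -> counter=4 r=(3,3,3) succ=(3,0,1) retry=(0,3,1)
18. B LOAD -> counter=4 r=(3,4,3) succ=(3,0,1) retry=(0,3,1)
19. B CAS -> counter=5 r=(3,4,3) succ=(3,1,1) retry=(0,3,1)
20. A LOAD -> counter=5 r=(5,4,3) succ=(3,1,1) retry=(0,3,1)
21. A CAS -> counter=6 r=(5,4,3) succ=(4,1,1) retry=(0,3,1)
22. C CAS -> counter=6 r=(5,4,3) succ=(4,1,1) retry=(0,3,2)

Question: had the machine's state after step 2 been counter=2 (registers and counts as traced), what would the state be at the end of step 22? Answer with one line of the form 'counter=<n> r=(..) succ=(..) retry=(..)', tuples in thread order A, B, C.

counter=7 r=(6,5,4) succ=(4,1,0) retry=(0,3,3)

state after step 2 := counter=2 r=(0,0,0) succ=(0,0,0) retry=(0,0,0)
3. C CAS -> counter=2 r=(0,0,0) succ=(0,0,0) retry=(0,0,1)
4. B CAS -> counter=2 r=(0,0,0) succ=(0,0,0) retry=(0,1,1)
5. A LOAD -> counter=2 r=(2,0,0) succ=(0,0,0) retry=(0,1,1)
6. A CAS -> counter=3 r=(2,0,0) succ=(1,0,0) retry=(0,1,1)
7. C LOAD -> counter=3 r=(2,0,3) succ=(1,0,0) retry=(0,1,1)
8. A LOAD -> counter=3 r=(3,0,3) succ=(1,0,0) retry=(0,1,1)
9. B LOAD -> counter=3 r=(3,3,3) succ=(1,0,0) retry=(0,1,1)
10. A CAS -> counter=4 r=(3,3,3) succ=(2,0,0) retry=(0,1,1)
11. C CAS -> counter=4 r=(3,3,3) succ=(2,0,0) retry=(0,1,2)
12. B CAS -> counter=4 r=(3,3,3) succ=(2,0,0) retry=(0,2,2)
13. B LOAD -> counter=4 r=(3,4,3) succ=(2,0,0) retry=(0,2,2)
14. A LOAD -> counter=4 r=(4,4,3) succ=(2,0,0) retry=(0,2,2)
15. C LOAD -> counter=4 r=(4,4,4) succ=(2,0,0) retry=(0,2,2)
16. A CAS -> counter=5 r=(4,4,4) succ=(3,0,0) retry=(0,2,2)
17. B CAS -> counter=5 r=(4,4,4) succ=(3,0,0) retry=(0,3,2)
18. B LOAD -> counter=5 r=(4,5,4) succ=(3,0,0) retry=(0,3,2)
19. B CAS -> counter=6 r=(4,5,4) succ=(3,1,0) retry=(0,3,2)
20. A LOAD -> counter=6 r=(6,5,4) succ=(3,1,0) retry=(0,3,2)
21. A CAS -> counter=7 r=(6,5,4) succ=(4,1,0) retry=(0,3,2)
22. C CAS -> counter=7 r=(6,5,4) succ=(4,1,0) retry=(0,3,3)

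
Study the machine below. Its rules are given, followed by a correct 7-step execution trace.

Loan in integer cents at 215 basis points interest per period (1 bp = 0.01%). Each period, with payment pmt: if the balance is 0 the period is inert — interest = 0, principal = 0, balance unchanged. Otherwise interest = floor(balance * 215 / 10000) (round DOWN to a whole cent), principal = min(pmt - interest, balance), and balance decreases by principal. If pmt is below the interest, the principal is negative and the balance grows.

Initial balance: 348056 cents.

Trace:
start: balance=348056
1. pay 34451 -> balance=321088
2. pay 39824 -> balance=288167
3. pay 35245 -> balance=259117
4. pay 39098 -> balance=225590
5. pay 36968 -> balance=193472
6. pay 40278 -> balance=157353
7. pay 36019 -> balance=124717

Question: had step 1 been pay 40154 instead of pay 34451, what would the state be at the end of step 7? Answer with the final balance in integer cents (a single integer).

118237

(re-executing from step 1 with the substitution; state before step 1: balance=348056)
1. pay 40154 -> balance=315385
2. pay 39824 -> balance=282341
3. pay 35245 -> balance=253166
4. pay 39098 -> balance=219511
5. pay 36968 -> balance=187262
6. pay 40278 -> balance=151010
7. pay 36019 -> balance=118237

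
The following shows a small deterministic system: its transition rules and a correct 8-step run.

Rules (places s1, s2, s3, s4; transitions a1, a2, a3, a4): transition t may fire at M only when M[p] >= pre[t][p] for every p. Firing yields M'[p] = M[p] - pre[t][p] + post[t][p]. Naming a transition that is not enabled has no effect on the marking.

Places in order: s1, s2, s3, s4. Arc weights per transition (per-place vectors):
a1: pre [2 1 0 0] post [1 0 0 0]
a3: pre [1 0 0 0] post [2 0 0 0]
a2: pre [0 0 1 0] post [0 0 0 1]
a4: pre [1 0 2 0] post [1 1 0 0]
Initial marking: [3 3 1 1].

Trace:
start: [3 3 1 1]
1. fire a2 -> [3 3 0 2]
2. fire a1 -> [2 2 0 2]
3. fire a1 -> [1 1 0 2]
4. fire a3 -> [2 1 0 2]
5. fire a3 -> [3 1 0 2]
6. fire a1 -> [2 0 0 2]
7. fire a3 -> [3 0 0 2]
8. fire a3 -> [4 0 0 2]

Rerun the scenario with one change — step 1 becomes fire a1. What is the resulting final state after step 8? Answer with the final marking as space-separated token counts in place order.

(re-executing from step 1 with the substitution; state before step 1: [3 3 1 1])
1. fire a1 -> [2 2 1 1]
2. fire a1 -> [1 1 1 1]
3. fire a1 -> [1 1 1 1]
4. fire a3 -> [2 1 1 1]
5. fire a3 -> [3 1 1 1]
6. fire a1 -> [2 0 1 1]
7. fire a3 -> [3 0 1 1]
8. fire a3 -> [4 0 1 1]

4 0 1 1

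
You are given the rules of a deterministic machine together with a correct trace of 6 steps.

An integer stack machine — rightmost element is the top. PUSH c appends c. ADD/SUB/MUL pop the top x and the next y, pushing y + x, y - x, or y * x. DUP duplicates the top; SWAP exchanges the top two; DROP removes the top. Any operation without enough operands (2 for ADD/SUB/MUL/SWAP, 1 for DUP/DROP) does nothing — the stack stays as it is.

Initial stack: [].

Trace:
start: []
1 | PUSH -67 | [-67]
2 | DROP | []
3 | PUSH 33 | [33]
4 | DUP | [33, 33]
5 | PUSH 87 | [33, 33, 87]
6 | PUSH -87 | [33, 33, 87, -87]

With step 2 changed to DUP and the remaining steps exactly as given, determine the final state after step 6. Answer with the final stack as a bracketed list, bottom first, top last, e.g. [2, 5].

(re-executing from step 2 with the substitution; state before step 2: [-67])
2 | DUP | [-67, -67]
3 | PUSH 33 | [-67, -67, 33]
4 | DUP | [-67, -67, 33, 33]
5 | PUSH 87 | [-67, -67, 33, 33, 87]
6 | PUSH -87 | [-67, -67, 33, 33, 87, -87]

[-67, -67, 33, 33, 87, -87]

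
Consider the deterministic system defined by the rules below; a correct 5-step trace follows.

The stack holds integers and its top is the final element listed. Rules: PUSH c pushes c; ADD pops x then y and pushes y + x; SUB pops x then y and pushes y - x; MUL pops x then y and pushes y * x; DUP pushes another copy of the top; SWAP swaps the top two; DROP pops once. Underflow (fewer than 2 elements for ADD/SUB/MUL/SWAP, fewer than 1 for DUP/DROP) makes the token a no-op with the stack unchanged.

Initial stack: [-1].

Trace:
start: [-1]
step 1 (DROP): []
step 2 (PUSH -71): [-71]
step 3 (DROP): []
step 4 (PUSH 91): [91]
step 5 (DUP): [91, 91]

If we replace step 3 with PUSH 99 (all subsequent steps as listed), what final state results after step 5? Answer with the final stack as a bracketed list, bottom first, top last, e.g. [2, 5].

(re-executing from step 3 with the substitution; state before step 3: [-71])
step 3 (PUSH 99): [-71, 99]
step 4 (PUSH 91): [-71, 99, 91]
step 5 (DUP): [-71, 99, 91, 91]

[-71, 99, 91, 91]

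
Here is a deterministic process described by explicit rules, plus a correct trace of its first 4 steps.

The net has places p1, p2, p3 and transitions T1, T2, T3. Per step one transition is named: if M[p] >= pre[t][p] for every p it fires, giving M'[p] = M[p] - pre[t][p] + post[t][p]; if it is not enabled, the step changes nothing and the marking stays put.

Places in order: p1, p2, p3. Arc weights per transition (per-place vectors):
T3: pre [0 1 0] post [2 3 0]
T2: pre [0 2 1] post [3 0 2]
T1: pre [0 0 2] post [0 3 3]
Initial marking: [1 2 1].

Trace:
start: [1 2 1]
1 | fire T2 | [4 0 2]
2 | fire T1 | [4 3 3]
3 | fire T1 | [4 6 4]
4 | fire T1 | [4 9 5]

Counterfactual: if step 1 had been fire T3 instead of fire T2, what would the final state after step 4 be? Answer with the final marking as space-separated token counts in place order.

3 4 1

(re-executing from step 1 with the substitution; state before step 1: [1 2 1])
1 | fire T3 | [3 4 1]
2 | fire T1 | [3 4 1]
3 | fire T1 | [3 4 1]
4 | fire T1 | [3 4 1]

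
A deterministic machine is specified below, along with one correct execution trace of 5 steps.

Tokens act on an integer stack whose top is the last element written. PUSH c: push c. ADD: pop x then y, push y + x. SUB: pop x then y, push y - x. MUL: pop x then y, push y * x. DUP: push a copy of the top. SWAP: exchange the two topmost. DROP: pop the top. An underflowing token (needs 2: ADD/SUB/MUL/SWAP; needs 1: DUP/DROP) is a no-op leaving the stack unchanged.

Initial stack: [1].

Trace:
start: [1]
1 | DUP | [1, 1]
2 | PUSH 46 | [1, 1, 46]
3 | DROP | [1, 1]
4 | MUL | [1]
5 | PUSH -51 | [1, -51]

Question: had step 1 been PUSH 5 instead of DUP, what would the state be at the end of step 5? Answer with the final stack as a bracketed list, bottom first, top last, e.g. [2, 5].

(re-executing from step 1 with the substitution; state before step 1: [1])
1 | PUSH 5 | [1, 5]
2 | PUSH 46 | [1, 5, 46]
3 | DROP | [1, 5]
4 | MUL | [5]
5 | PUSH -51 | [5, -51]

[5, -51]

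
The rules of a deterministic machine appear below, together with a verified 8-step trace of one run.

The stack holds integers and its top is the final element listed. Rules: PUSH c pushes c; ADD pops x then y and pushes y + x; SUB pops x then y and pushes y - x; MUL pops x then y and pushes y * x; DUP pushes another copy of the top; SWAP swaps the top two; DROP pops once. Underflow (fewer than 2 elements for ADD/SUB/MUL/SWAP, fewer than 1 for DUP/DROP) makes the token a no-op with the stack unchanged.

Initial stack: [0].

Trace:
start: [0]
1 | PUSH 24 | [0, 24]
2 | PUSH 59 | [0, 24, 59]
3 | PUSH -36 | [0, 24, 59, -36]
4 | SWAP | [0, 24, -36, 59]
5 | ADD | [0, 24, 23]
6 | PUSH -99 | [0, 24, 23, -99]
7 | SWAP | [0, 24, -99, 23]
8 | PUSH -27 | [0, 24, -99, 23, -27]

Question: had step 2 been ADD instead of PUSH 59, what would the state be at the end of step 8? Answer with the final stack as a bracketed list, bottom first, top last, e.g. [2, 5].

(re-executing from step 2 with the substitution; state before step 2: [0, 24])
2 | ADD | [24]
3 | PUSH -36 | [24, -36]
4 | SWAP | [-36, 24]
5 | ADD | [-12]
6 | PUSH -99 | [-12, -99]
7 | SWAP | [-99, -12]
8 | PUSH -27 | [-99, -12, -27]

[-99, -12, -27]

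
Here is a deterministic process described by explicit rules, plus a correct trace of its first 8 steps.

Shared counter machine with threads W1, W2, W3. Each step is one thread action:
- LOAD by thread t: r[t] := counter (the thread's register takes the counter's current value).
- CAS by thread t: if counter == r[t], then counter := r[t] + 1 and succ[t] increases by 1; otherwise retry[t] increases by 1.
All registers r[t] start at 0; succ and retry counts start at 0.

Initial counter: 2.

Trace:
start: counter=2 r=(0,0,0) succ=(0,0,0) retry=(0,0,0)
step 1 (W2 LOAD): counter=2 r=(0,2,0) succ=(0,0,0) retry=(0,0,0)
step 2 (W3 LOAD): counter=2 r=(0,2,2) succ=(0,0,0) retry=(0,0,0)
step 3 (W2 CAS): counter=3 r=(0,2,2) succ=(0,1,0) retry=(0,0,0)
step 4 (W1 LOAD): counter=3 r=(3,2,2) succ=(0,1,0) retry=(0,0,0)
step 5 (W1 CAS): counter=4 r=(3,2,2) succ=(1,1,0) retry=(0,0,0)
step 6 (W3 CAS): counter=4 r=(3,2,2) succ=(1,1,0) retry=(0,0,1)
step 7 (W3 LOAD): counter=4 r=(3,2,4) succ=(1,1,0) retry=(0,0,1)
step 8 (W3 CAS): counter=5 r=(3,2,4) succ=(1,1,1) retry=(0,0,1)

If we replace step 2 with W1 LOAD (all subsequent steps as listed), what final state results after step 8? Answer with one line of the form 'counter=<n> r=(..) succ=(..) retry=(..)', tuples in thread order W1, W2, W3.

counter=5 r=(3,2,4) succ=(1,1,1) retry=(0,0,1)

(re-executing from step 2 with the substitution; state before step 2: counter=2 r=(0,2,0) succ=(0,0,0) retry=(0,0,0))
step 2 (W1 LOAD): counter=2 r=(2,2,0) succ=(0,0,0) retry=(0,0,0)
step 3 (W2 CAS): counter=3 r=(2,2,0) succ=(0,1,0) retry=(0,0,0)
step 4 (W1 LOAD): counter=3 r=(3,2,0) succ=(0,1,0) retry=(0,0,0)
step 5 (W1 CAS): counter=4 r=(3,2,0) succ=(1,1,0) retry=(0,0,0)
step 6 (W3 CAS): counter=4 r=(3,2,0) succ=(1,1,0) retry=(0,0,1)
step 7 (W3 LOAD): counter=4 r=(3,2,4) succ=(1,1,0) retry=(0,0,1)
step 8 (W3 CAS): counter=5 r=(3,2,4) succ=(1,1,1) retry=(0,0,1)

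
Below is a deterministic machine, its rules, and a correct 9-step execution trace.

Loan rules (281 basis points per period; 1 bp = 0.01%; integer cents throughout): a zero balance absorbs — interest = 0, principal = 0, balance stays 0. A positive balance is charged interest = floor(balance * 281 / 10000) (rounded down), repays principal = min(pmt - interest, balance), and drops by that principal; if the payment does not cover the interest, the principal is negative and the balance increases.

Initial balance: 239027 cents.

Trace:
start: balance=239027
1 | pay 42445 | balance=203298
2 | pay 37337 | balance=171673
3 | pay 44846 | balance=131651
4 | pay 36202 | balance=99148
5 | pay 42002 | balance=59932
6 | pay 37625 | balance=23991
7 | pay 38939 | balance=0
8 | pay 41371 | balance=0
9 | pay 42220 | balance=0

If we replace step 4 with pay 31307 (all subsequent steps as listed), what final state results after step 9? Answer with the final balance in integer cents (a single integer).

0

(re-executing from step 4 with the substitution; state before step 4: balance=131651)
4 | pay 31307 | balance=104043
5 | pay 42002 | balance=64964
6 | pay 37625 | balance=29164
7 | pay 38939 | balance=0
8 | pay 41371 | balance=0
9 | pay 42220 | balance=0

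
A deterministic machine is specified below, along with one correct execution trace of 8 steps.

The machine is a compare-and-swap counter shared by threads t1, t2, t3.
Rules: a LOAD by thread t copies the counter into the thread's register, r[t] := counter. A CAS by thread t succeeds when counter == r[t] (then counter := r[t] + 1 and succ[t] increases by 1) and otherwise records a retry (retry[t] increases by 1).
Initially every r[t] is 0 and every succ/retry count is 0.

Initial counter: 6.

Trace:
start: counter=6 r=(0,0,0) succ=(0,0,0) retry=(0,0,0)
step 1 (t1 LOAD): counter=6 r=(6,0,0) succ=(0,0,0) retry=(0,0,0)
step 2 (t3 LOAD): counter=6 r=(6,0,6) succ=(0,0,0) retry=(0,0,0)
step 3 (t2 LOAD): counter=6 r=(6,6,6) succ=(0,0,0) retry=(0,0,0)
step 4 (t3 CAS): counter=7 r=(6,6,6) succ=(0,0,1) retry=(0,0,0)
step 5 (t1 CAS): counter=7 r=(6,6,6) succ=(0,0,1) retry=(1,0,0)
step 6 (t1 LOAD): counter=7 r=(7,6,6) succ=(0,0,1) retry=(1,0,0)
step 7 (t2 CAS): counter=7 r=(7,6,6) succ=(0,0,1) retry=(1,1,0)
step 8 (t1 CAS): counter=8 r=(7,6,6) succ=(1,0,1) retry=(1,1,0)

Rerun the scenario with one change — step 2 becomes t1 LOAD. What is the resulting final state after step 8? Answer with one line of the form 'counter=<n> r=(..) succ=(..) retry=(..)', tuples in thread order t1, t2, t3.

(re-executing from step 2 with the substitution; state before step 2: counter=6 r=(6,0,0) succ=(0,0,0) retry=(0,0,0))
step 2 (t1 LOAD): counter=6 r=(6,0,0) succ=(0,0,0) retry=(0,0,0)
step 3 (t2 LOAD): counter=6 r=(6,6,0) succ=(0,0,0) retry=(0,0,0)
step 4 (t3 CAS): counter=6 r=(6,6,0) succ=(0,0,0) retry=(0,0,1)
step 5 (t1 CAS): counter=7 r=(6,6,0) succ=(1,0,0) retry=(0,0,1)
step 6 (t1 LOAD): counter=7 r=(7,6,0) succ=(1,0,0) retry=(0,0,1)
step 7 (t2 CAS): counter=7 r=(7,6,0) succ=(1,0,0) retry=(0,1,1)
step 8 (t1 CAS): counter=8 r=(7,6,0) succ=(2,0,0) retry=(0,1,1)

counter=8 r=(7,6,0) succ=(2,0,0) retry=(0,1,1)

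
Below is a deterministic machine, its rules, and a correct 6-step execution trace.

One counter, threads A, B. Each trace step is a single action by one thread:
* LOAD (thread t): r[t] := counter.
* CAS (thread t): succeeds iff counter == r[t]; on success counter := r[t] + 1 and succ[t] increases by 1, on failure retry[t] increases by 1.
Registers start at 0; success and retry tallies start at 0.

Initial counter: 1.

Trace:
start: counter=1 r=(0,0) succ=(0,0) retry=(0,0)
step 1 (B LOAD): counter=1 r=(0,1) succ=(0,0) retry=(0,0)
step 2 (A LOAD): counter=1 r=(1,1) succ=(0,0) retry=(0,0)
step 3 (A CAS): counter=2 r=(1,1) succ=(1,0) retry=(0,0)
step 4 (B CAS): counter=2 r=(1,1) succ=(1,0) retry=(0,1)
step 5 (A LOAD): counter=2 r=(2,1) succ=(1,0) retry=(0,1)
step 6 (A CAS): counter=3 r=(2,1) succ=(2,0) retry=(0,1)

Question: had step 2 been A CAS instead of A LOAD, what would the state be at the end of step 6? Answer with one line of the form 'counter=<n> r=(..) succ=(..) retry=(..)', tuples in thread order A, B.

(re-executing from step 2 with the substitution; state before step 2: counter=1 r=(0,1) succ=(0,0) retry=(0,0))
step 2 (A CAS): counter=1 r=(0,1) succ=(0,0) retry=(1,0)
step 3 (A CAS): counter=1 r=(0,1) succ=(0,0) retry=(2,0)
step 4 (B CAS): counter=2 r=(0,1) succ=(0,1) retry=(2,0)
step 5 (A LOAD): counter=2 r=(2,1) succ=(0,1) retry=(2,0)
step 6 (A CAS): counter=3 r=(2,1) succ=(1,1) retry=(2,0)

counter=3 r=(2,1) succ=(1,1) retry=(2,0)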